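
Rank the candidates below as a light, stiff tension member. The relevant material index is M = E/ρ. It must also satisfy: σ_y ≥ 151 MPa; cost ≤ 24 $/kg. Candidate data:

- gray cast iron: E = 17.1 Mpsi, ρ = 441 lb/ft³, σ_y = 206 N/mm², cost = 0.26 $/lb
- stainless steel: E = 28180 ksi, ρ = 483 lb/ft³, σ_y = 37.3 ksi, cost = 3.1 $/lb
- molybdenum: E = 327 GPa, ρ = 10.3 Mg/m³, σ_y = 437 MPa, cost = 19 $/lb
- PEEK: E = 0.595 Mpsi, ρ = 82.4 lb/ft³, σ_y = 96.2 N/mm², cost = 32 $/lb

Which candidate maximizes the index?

Screen on constraints: σ_y ≥ 151 MPa; cost ≤ 24 $/kg. Survivors: gray cast iron, stainless steel.
Putting every candidate on a common basis:
  gray cast iron: E = 117.9 GPa, ρ = 7064 kg/m³
  stainless steel: E = 194.3 GPa, ρ = 7737 kg/m³
  stainless steel: M = 25.1 MN·m/kg
  gray cast iron: M = 16.7 MN·m/kg
The maximum is for stainless steel.

stainless steel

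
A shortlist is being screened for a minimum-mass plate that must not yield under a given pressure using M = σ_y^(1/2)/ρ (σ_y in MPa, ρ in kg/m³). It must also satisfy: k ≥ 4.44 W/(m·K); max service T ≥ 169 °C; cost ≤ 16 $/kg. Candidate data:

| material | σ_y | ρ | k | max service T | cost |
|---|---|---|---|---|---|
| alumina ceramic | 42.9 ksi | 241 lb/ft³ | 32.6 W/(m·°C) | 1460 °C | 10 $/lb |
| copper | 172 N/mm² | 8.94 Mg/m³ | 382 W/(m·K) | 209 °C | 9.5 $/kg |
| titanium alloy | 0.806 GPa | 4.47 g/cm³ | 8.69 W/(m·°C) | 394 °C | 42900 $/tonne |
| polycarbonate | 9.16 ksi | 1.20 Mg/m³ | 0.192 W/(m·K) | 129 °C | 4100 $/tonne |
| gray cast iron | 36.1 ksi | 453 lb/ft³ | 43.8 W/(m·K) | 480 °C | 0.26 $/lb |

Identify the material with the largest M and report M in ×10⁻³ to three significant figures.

gray cast iron, M = 2.17×10⁻³

Screen on constraints: k ≥ 4.44 W/(m·K); max service T ≥ 169 °C; cost ≤ 16 $/kg. Survivors: copper, gray cast iron.
Convert each candidate to consistent units, then evaluate M:
  copper: σ_y = 172.0 MPa, ρ = 8940 kg/m³
  gray cast iron: σ_y = 248.9 MPa, ρ = 7256 kg/m³
  gray cast iron: M = 2.17×10⁻³
  copper: M = 1.47×10⁻³
Gray cast iron ranks first.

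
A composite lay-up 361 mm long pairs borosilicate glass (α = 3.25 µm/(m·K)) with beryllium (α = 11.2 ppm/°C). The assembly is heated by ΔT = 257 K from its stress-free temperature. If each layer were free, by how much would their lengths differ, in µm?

Δα = |3.25 − 11.2|×10⁻⁶/K = 7.95×10⁻⁶/K.
ΔL_mismatch = Δα·L·ΔT = 7.95×10⁻⁶ × 361.0 mm × 257.0 K = 738 µm.

738 µm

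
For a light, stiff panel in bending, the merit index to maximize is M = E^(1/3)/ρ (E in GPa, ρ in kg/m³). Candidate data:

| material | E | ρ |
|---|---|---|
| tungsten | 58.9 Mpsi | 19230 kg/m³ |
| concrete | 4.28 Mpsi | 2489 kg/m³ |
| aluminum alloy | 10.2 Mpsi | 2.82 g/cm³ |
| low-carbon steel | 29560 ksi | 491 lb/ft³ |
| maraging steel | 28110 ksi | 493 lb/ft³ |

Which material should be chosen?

Convert each candidate to consistent units, then evaluate M:
  tungsten: E = 406.1 GPa, ρ = 19230 kg/m³
  concrete: E = 29.51 GPa, ρ = 2489 kg/m³
  aluminum alloy: E = 70.33 GPa, ρ = 2820 kg/m³
  low-carbon steel: E = 203.8 GPa, ρ = 7865 kg/m³
  maraging steel: E = 193.8 GPa, ρ = 7897 kg/m³
  aluminum alloy: M = 1.46×10⁻³
  concrete: M = 1.24×10⁻³
  low-carbon steel: M = 0.748×10⁻³
  maraging steel: M = 0.733×10⁻³
  tungsten: M = 0.385×10⁻³
Aluminum alloy has the largest M.

aluminum alloy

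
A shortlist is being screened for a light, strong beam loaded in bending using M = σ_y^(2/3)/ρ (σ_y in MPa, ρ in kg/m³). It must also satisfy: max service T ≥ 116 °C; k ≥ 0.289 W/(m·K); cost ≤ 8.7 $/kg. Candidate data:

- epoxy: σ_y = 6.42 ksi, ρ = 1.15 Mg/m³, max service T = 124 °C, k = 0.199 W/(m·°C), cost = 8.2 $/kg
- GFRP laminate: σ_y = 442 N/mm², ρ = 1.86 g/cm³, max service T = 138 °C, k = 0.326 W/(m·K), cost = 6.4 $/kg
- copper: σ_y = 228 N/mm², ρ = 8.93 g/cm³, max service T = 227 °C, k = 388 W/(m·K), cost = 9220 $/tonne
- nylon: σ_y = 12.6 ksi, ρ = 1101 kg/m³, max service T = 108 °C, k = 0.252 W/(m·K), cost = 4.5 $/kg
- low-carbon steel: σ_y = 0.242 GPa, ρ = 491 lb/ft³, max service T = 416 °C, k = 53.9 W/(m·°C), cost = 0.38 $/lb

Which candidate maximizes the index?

GFRP laminate

Screen on constraints: max service T ≥ 116 °C; k ≥ 0.289 W/(m·K); cost ≤ 8.7 $/kg. Survivors: GFRP laminate, low-carbon steel.
Convert each candidate to consistent units, then evaluate M:
  GFRP laminate: σ_y = 442.0 MPa, ρ = 1860 kg/m³
  low-carbon steel: σ_y = 242.0 MPa, ρ = 7865 kg/m³
  GFRP laminate: M = 31.2×10⁻³
  low-carbon steel: M = 4.94×10⁻³
Highest index: GFRP laminate.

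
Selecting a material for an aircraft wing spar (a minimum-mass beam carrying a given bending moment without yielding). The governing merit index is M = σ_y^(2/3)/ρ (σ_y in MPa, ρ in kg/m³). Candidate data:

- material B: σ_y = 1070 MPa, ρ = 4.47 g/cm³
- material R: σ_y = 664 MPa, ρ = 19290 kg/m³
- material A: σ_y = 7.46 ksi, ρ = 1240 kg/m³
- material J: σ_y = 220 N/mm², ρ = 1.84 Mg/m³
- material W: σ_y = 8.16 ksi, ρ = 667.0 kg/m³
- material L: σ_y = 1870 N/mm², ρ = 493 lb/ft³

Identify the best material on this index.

material B

Normalizing units and computing the index:
  material B: σ_y = 1070 MPa, ρ = 4470 kg/m³
  material R: σ_y = 664.0 MPa, ρ = 19290 kg/m³
  material A: σ_y = 51.43 MPa, ρ = 1240 kg/m³
  material J: σ_y = 220.0 MPa, ρ = 1840 kg/m³
  material W: σ_y = 56.26 MPa, ρ = 667.0 kg/m³
  material L: σ_y = 1870 MPa, ρ = 7897 kg/m³
  material B: M = 23.4×10⁻³
  material W: M = 22.0×10⁻³
  material J: M = 19.8×10⁻³
  material L: M = 19.2×10⁻³
  material A: M = 11.2×10⁻³
  material R: M = 3.95×10⁻³
Highest index: material B.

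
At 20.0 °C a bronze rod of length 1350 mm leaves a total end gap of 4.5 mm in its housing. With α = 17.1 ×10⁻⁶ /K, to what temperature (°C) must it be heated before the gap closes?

215 °C

α·L₀·ΔT = 4.5 mm ⇒ ΔT = 4.5 / (17.1×10⁻⁶ × 1350.0) = 194.9 K.
T = 20.0 + 194.9 = 214.9 °C.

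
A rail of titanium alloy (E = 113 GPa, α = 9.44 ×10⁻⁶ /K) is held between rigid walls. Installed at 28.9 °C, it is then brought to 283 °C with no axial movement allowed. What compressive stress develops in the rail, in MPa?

271 MPa

ΔT = 254.1 K. Constrained thermal stress σ = E·α·ΔT = 113.0×10³ MPa × 9.44×10⁻⁶ × 254.1 = 271 MPa (compressive).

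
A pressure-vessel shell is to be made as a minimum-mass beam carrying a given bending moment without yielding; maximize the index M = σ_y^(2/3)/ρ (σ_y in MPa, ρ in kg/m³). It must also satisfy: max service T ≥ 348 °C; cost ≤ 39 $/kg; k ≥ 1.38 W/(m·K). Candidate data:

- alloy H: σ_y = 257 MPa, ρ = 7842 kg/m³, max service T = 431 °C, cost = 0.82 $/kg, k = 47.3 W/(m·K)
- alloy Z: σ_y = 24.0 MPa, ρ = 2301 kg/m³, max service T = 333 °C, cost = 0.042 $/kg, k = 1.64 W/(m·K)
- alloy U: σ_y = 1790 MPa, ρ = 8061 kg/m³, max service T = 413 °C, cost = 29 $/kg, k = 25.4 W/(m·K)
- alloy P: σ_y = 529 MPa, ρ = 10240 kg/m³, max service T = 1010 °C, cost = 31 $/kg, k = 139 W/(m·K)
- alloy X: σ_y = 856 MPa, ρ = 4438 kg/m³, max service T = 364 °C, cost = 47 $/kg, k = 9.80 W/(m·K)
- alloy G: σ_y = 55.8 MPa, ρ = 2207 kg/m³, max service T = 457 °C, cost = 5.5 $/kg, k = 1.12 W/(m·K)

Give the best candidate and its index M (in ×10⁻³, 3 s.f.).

alloy U, M = 18.3×10⁻³

Screen on constraints: max service T ≥ 348 °C; cost ≤ 39 $/kg; k ≥ 1.38 W/(m·K). Survivors: alloy H, alloy U, alloy P.
Evaluate M for each candidate:
  alloy U: M = 18.3×10⁻³
  alloy P: M = 6.39×10⁻³
  alloy H: M = 5.15×10⁻³
Alloy U ranks first.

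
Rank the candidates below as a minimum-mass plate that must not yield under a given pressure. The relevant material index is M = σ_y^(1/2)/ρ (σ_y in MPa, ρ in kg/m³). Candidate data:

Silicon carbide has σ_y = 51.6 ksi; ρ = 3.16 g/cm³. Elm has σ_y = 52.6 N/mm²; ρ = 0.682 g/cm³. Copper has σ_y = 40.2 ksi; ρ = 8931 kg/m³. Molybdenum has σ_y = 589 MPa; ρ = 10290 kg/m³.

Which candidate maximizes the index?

Putting every candidate on a common basis:
  silicon carbide: σ_y = 355.8 MPa, ρ = 3160 kg/m³
  elm: σ_y = 52.60 MPa, ρ = 682.0 kg/m³
  copper: σ_y = 277.2 MPa, ρ = 8931 kg/m³
  molybdenum: σ_y = 589.0 MPa, ρ = 10290 kg/m³
  elm: M = 10.6×10⁻³
  silicon carbide: M = 5.97×10⁻³
  molybdenum: M = 2.36×10⁻³
  copper: M = 1.86×10⁻³
Highest index: elm.

elm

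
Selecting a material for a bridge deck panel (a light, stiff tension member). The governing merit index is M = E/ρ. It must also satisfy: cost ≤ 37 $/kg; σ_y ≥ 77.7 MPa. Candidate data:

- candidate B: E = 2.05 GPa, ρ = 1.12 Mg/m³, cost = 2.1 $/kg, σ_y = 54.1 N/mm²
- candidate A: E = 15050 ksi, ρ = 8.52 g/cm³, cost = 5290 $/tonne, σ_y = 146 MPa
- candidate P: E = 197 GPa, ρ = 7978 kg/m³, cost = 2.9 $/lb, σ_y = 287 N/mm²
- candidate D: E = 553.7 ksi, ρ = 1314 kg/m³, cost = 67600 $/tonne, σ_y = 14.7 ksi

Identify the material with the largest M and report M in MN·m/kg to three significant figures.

Screen on constraints: cost ≤ 37 $/kg; σ_y ≥ 77.7 MPa. Survivors: candidate A, candidate P.
In SI units:
  candidate A: E = 103.8 GPa, ρ = 8520 kg/m³
  candidate P: E = 197.0 GPa, ρ = 7978 kg/m³
  candidate P: M = 24.7 MN·m/kg
  candidate A: M = 12.2 MN·m/kg
Candidate P has the largest M.

candidate P, M = 24.7 MN·m/kg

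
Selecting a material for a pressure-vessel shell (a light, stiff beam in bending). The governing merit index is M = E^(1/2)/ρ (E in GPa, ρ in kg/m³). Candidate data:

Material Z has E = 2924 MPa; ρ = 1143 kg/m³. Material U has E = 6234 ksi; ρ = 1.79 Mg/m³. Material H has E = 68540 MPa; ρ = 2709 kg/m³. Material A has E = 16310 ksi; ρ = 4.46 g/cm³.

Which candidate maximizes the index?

material U

After converting to SI:
  material Z: E = 2.924 GPa, ρ = 1143 kg/m³
  material U: E = 42.98 GPa, ρ = 1790 kg/m³
  material H: E = 68.54 GPa, ρ = 2709 kg/m³
  material A: E = 112.5 GPa, ρ = 4460 kg/m³
  material U: M = 3.66×10⁻³
  material H: M = 3.06×10⁻³
  material A: M = 2.38×10⁻³
  material Z: M = 1.50×10⁻³
Material U ranks first.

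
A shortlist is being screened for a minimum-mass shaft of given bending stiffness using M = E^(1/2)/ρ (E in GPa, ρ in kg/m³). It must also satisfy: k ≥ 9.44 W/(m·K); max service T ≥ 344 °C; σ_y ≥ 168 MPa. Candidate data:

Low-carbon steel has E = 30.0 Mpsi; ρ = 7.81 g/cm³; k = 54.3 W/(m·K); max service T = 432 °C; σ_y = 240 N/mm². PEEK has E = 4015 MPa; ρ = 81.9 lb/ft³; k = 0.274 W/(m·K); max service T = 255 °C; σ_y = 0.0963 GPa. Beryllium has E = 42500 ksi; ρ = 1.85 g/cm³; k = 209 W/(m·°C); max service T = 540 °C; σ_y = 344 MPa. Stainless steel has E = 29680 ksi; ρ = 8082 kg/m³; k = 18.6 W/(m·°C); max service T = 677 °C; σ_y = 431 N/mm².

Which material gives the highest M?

beryllium

Screen on constraints: k ≥ 9.44 W/(m·K); max service T ≥ 344 °C; σ_y ≥ 168 MPa. Survivors: low-carbon steel, beryllium, stainless steel.
In SI units:
  low-carbon steel: E = 206.8 GPa, ρ = 7810 kg/m³
  beryllium: E = 293.0 GPa, ρ = 1850 kg/m³
  stainless steel: E = 204.6 GPa, ρ = 8082 kg/m³
  beryllium: M = 9.25×10⁻³
  low-carbon steel: M = 1.84×10⁻³
  stainless steel: M = 1.77×10⁻³
Beryllium has the largest M.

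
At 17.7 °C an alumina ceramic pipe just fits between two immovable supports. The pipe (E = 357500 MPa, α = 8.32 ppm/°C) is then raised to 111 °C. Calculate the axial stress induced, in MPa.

E = 357500 MPa = 357.5 GPa.
ΔT = 93.30 K. Constrained thermal stress σ = E·α·ΔT = 357.5×10³ MPa × 8.32×10⁻⁶ × 93.30 = 278 MPa (compressive).

278 MPa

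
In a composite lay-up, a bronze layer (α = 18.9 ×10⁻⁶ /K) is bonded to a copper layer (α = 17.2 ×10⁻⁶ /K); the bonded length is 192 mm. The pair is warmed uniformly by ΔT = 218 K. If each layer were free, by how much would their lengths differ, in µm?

71.2 µm

Δα = |18.9 − 17.2|×10⁻⁶/K = 1.70×10⁻⁶/K.
ΔL_mismatch = Δα·L·ΔT = 1.70×10⁻⁶ × 192.0 mm × 218.0 K = 71.2 µm.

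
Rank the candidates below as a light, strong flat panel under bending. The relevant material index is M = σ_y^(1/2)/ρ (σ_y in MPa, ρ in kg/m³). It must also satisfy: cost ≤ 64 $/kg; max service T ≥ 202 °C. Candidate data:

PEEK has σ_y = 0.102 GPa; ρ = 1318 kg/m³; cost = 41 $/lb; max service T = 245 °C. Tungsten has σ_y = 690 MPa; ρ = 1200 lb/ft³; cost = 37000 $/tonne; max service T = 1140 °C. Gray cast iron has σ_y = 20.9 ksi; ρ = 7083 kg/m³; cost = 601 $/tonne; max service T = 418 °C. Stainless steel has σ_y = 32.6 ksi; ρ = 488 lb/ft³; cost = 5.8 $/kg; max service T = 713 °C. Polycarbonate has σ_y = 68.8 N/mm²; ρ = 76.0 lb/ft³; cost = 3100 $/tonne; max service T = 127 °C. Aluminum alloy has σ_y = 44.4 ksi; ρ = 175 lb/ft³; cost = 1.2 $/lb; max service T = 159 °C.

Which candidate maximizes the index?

stainless steel

Screen on constraints: cost ≤ 64 $/kg; max service T ≥ 202 °C. Survivors: tungsten, gray cast iron, stainless steel.
Putting every candidate on a common basis:
  tungsten: σ_y = 690.0 MPa, ρ = 19220 kg/m³
  gray cast iron: σ_y = 144.1 MPa, ρ = 7083 kg/m³
  stainless steel: σ_y = 224.8 MPa, ρ = 7817 kg/m³
  stainless steel: M = 1.92×10⁻³
  gray cast iron: M = 1.69×10⁻³
  tungsten: M = 1.37×10⁻³
Stainless steel has the largest M.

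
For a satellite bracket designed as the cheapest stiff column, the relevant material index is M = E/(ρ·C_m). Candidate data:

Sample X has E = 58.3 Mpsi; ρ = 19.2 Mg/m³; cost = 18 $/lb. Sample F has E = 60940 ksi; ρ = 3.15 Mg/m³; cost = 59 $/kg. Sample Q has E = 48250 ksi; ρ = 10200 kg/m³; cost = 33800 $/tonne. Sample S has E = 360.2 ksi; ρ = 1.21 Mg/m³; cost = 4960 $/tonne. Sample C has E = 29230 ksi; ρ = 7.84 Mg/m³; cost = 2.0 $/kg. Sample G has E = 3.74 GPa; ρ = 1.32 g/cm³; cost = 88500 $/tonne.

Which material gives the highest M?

After converting to SI:
  sample X: E = 402.0 GPa, ρ = 19200 kg/m³, cost = 39.68 $/kg
  sample F: E = 420.2 GPa, ρ = 3150 kg/m³, cost = 59.00 $/kg
  sample Q: E = 332.7 GPa, ρ = 10200 kg/m³, cost = 33.80 $/kg
  sample S: E = 2.483 GPa, ρ = 1210 kg/m³, cost = 4.960 $/kg
  sample C: E = 201.5 GPa, ρ = 7840 kg/m³, cost = 2.000 $/kg
  sample G: E = 3.740 GPa, ρ = 1320 kg/m³, cost = 88.50 $/kg
  sample C: M = 12.9 MN·m per $
  sample F: M = 2.26 MN·m per $
  sample Q: M = 0.965 MN·m per $
  sample X: M = 0.528 MN·m per $
  sample S: M = 0.414 MN·m per $
  sample G: M = 0.0320 MN·m per $
Highest index: sample C.

sample C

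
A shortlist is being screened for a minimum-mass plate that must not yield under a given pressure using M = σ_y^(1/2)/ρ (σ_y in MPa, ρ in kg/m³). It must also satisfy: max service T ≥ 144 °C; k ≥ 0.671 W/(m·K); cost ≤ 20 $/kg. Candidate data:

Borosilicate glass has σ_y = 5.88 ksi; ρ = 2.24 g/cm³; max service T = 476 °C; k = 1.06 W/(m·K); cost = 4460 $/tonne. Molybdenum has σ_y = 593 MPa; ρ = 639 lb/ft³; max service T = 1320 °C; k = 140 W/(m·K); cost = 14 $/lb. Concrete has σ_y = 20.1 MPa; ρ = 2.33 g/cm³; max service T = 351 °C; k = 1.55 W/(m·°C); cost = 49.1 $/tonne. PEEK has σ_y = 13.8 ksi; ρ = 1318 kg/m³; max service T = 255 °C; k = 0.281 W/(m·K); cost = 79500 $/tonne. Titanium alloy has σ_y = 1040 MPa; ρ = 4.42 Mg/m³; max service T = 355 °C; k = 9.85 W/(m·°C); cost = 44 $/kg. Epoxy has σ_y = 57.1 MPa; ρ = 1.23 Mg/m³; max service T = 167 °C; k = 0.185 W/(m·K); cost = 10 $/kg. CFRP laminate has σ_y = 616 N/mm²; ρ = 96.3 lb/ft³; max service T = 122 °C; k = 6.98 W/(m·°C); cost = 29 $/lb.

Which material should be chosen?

Screen on constraints: max service T ≥ 144 °C; k ≥ 0.671 W/(m·K); cost ≤ 20 $/kg. Survivors: borosilicate glass, concrete.
Normalizing units and computing the index:
  borosilicate glass: σ_y = 40.54 MPa, ρ = 2240 kg/m³
  concrete: σ_y = 20.10 MPa, ρ = 2330 kg/m³
  borosilicate glass: M = 2.84×10⁻³
  concrete: M = 1.92×10⁻³
Borosilicate glass ranks first.

borosilicate glass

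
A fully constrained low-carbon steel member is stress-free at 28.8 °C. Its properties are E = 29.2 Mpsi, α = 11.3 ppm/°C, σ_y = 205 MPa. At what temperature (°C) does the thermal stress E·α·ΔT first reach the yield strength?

119 °C

E = 29.2 Mpsi = 201.3 GPa.
E·α·ΔT = 205.0 MPa ⇒ ΔT = 205.0 / (201.3×10³ × 11.3×10⁻⁶) = 90.11 K.
T = 28.8 + 90.11 = 118.9 °C.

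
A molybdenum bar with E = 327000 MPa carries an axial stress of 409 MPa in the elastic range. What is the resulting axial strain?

E = 327000 MPa = 327.0 GPa = 327000 MPa.
ε = σ/E = 409 / 327000 = 1.25×10⁻³.

1.25×10⁻³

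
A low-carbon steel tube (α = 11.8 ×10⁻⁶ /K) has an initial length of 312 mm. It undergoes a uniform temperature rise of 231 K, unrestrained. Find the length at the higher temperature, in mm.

ΔL = α·L₀·ΔT = 11.8×10⁻⁶ × 312 mm × 231.0 K = 0.850 mm.
L = L₀ + ΔL = 312 + 0.850 = 312.85 mm.

312.85 mm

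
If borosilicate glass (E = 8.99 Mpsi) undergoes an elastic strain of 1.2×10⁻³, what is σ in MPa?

74.4 MPa

E = 8.99 Mpsi = 61.98 GPa.
σ = E·ε = 61980 MPa × 1.2×10⁻³ = 74.4 MPa.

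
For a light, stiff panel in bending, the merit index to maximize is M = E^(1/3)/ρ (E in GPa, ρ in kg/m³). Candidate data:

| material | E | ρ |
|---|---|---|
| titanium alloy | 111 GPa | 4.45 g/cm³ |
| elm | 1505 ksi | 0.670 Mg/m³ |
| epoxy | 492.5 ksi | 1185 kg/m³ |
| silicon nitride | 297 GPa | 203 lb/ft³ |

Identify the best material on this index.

Convert each candidate to consistent units, then evaluate M:
  titanium alloy: E = 111.0 GPa, ρ = 4450 kg/m³
  elm: E = 10.38 GPa, ρ = 670.0 kg/m³
  epoxy: E = 3.396 GPa, ρ = 1185 kg/m³
  silicon nitride: E = 297.0 GPa, ρ = 3252 kg/m³
  elm: M = 3.26×10⁻³
  silicon nitride: M = 2.05×10⁻³
  epoxy: M = 1.27×10⁻³
  titanium alloy: M = 1.08×10⁻³
Highest index: elm.

elm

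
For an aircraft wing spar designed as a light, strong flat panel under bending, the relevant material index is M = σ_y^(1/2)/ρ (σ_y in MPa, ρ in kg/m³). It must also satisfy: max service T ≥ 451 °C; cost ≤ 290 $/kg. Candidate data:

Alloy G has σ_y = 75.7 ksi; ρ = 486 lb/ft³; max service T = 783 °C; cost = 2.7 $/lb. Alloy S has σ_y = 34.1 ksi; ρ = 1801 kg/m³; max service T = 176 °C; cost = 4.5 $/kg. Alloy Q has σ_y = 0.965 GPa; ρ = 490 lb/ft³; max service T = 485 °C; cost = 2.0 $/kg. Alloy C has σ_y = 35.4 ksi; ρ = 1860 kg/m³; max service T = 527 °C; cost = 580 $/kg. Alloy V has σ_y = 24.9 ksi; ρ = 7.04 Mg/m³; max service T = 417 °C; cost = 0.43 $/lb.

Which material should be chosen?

Screen on constraints: max service T ≥ 451 °C; cost ≤ 290 $/kg. Survivors: alloy G, alloy Q.
Convert each candidate to consistent units, then evaluate M:
  alloy G: σ_y = 521.9 MPa, ρ = 7785 kg/m³
  alloy Q: σ_y = 965.0 MPa, ρ = 7849 kg/m³
  alloy Q: M = 3.96×10⁻³
  alloy G: M = 2.93×10⁻³
Alloy Q has the largest M.

alloy Q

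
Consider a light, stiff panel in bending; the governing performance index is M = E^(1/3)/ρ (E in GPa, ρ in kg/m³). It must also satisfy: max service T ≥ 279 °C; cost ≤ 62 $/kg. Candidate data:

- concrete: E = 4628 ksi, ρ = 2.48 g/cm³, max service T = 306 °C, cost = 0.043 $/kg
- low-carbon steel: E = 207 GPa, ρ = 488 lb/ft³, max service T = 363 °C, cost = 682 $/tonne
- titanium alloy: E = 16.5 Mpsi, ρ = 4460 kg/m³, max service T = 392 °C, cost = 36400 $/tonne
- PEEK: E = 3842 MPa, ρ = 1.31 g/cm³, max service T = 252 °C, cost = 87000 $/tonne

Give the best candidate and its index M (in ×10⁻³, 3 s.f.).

Screen on constraints: max service T ≥ 279 °C; cost ≤ 62 $/kg. Survivors: concrete, low-carbon steel, titanium alloy.
Normalizing units and computing the index:
  concrete: E = 31.91 GPa, ρ = 2480 kg/m³
  low-carbon steel: E = 207.0 GPa, ρ = 7817 kg/m³
  titanium alloy: E = 113.8 GPa, ρ = 4460 kg/m³
  concrete: M = 1.28×10⁻³
  titanium alloy: M = 1.09×10⁻³
  low-carbon steel: M = 0.757×10⁻³
Concrete ranks first.

concrete, M = 1.28×10⁻³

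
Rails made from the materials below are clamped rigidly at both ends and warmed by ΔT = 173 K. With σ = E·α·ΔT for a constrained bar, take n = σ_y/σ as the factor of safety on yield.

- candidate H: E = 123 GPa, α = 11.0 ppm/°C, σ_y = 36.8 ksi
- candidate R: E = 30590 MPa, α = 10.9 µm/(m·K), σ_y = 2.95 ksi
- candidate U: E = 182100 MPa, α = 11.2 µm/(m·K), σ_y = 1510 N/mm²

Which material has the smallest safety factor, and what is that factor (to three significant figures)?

With everything in SI (GPa, ×10⁻⁶/K, MPa):
  candidate H: E = 123.0, α = 11.0, σ_y = 253.7 → σ = 234 MPa, n = 1.08
  candidate R: E = 30.59, α = 10.9, σ_y = 20.34 → σ = 57.7 MPa, n = 0.353
  candidate U: E = 182.1, α = 11.2, σ_y = 1510 → σ = 353 MPa, n = 4.28
The minimum is candidate R at n = 0.353.

candidate R, n = 0.353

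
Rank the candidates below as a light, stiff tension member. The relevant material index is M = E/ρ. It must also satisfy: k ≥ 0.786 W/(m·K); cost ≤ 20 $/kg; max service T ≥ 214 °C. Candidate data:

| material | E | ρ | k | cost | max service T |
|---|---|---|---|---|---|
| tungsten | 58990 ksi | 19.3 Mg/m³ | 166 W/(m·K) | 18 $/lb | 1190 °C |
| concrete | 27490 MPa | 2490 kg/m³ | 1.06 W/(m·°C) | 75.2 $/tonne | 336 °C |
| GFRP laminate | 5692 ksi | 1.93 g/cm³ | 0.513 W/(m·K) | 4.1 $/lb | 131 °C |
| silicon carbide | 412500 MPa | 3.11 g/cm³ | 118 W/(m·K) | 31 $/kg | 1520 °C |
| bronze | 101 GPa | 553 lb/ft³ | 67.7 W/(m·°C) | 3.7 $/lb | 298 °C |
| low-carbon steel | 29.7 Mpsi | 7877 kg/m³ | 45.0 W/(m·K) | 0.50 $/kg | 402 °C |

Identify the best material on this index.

Screen on constraints: k ≥ 0.786 W/(m·K); cost ≤ 20 $/kg; max service T ≥ 214 °C. Survivors: concrete, bronze, low-carbon steel.
After converting to SI:
  concrete: E = 27.49 GPa, ρ = 2490 kg/m³
  bronze: E = 101.0 GPa, ρ = 8858 kg/m³
  low-carbon steel: E = 204.8 GPa, ρ = 7877 kg/m³
  low-carbon steel: M = 26.0 MN·m/kg
  bronze: M = 11.4 MN·m/kg
  concrete: M = 11.0 MN·m/kg
Highest index: low-carbon steel.

low-carbon steel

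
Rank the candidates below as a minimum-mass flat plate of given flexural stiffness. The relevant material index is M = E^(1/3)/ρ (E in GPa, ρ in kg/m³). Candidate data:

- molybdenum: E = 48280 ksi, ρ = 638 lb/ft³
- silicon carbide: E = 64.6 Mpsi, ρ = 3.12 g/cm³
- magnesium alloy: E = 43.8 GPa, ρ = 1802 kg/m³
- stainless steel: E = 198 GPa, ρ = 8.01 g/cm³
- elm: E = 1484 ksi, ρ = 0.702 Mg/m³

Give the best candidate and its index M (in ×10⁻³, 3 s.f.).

elm, M = 3.09×10⁻³

Putting every candidate on a common basis:
  molybdenum: E = 332.9 GPa, ρ = 10220 kg/m³
  silicon carbide: E = 445.4 GPa, ρ = 3120 kg/m³
  magnesium alloy: E = 43.80 GPa, ρ = 1802 kg/m³
  stainless steel: E = 198.0 GPa, ρ = 8010 kg/m³
  elm: E = 10.23 GPa, ρ = 702.0 kg/m³
  elm: M = 3.09×10⁻³
  silicon carbide: M = 2.45×10⁻³
  magnesium alloy: M = 1.96×10⁻³
  stainless steel: M = 0.728×10⁻³
  molybdenum: M = 0.678×10⁻³
Elm ranks first.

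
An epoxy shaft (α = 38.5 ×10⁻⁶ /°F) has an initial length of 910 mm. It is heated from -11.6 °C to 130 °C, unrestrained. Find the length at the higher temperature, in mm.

Convert α: 38.5×10⁻⁶/°F × (9/5) = 69.3×10⁻⁶/K.
ΔT = 130 − (-11.6) = 141.6 K.
ΔL = α·L₀·ΔT = 69.3×10⁻⁶ × 910 mm × 141.6 K = 8.93 mm.
L = L₀ + ΔL = 910 + 8.93 = 918.93 mm.

918.93 mm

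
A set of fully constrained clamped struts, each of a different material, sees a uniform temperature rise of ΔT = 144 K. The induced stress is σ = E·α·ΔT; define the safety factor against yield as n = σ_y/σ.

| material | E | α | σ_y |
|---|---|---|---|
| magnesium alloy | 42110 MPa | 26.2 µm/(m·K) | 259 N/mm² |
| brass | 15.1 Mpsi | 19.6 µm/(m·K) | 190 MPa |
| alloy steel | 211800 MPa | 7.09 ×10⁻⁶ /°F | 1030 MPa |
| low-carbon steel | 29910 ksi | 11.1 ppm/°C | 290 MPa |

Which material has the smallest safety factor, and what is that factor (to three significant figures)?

brass, n = 0.647

With everything in SI (GPa, ×10⁻⁶/K, MPa):
  magnesium alloy: E = 42.11, α = 26.2, σ_y = 259.0 → σ = 159 MPa, n = 1.63
  brass: E = 104.1, α = 19.6, σ_y = 190.0 → σ = 294 MPa, n = 0.647
  alloy steel: E = 211.8, α = 12.8, σ_y = 1030 → σ = 389 MPa, n = 2.65
  low-carbon steel: E = 206.2, α = 11.1, σ_y = 290.0 → σ = 330 MPa, n = 0.880
The minimum is brass at n = 0.647.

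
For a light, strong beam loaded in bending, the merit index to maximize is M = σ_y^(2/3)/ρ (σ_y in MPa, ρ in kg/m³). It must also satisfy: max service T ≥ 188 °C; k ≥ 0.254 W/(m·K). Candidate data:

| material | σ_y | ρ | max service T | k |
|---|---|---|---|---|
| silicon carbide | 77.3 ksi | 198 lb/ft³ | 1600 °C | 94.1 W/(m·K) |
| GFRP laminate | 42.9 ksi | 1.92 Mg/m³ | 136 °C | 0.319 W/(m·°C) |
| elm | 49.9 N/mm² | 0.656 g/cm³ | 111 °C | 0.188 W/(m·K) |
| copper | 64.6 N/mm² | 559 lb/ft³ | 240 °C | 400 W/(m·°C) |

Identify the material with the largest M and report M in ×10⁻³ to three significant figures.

Screen on constraints: max service T ≥ 188 °C; k ≥ 0.254 W/(m·K). Survivors: silicon carbide, copper.
Convert each candidate to consistent units, then evaluate M:
  silicon carbide: σ_y = 533.0 MPa, ρ = 3172 kg/m³
  copper: σ_y = 64.60 MPa, ρ = 8954 kg/m³
  silicon carbide: M = 20.7×10⁻³
  copper: M = 1.80×10⁻³
Highest index: silicon carbide.

silicon carbide, M = 20.7×10⁻³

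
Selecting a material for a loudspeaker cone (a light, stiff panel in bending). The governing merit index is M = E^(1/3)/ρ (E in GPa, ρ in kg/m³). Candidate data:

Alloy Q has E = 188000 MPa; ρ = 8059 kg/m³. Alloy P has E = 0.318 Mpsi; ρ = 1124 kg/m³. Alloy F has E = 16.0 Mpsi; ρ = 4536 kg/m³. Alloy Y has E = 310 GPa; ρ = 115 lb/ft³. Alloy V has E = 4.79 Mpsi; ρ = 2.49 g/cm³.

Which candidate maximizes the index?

alloy Y

In SI units:
  alloy Q: E = 188.0 GPa, ρ = 8059 kg/m³
  alloy P: E = 2.193 GPa, ρ = 1124 kg/m³
  alloy F: E = 110.3 GPa, ρ = 4536 kg/m³
  alloy Y: E = 310.0 GPa, ρ = 1842 kg/m³
  alloy V: E = 33.03 GPa, ρ = 2490 kg/m³
  alloy Y: M = 3.67×10⁻³
  alloy V: M = 1.29×10⁻³
  alloy P: M = 1.16×10⁻³
  alloy F: M = 1.06×10⁻³
  alloy Q: M = 0.711×10⁻³
Highest index: alloy Y.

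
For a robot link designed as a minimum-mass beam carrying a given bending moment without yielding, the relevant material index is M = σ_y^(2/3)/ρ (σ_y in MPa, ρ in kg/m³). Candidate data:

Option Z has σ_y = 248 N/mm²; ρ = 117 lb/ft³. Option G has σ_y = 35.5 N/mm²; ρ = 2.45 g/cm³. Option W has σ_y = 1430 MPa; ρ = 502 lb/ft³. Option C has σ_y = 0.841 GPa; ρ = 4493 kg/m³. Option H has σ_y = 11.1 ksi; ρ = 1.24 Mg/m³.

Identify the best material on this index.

Putting every candidate on a common basis:
  option Z: σ_y = 248.0 MPa, ρ = 1874 kg/m³
  option G: σ_y = 35.50 MPa, ρ = 2450 kg/m³
  option W: σ_y = 1430 MPa, ρ = 8041 kg/m³
  option C: σ_y = 841.0 MPa, ρ = 4493 kg/m³
  option H: σ_y = 76.53 MPa, ρ = 1240 kg/m³
  option Z: M = 21.1×10⁻³
  option C: M = 19.8×10⁻³
  option W: M = 15.8×10⁻³
  option H: M = 14.5×10⁻³
  option G: M = 4.41×10⁻³
Option Z has the largest M.

option Z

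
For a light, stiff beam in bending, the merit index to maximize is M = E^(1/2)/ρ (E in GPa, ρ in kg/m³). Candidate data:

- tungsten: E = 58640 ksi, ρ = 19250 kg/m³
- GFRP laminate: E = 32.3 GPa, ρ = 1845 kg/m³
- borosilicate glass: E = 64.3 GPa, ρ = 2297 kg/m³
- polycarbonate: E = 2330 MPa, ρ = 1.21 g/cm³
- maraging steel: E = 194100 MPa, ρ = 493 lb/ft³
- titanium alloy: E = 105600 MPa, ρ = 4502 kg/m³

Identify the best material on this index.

borosilicate glass

Normalizing units and computing the index:
  tungsten: E = 404.3 GPa, ρ = 19250 kg/m³
  GFRP laminate: E = 32.30 GPa, ρ = 1845 kg/m³
  borosilicate glass: E = 64.30 GPa, ρ = 2297 kg/m³
  polycarbonate: E = 2.330 GPa, ρ = 1210 kg/m³
  maraging steel: E = 194.1 GPa, ρ = 7897 kg/m³
  titanium alloy: E = 105.6 GPa, ρ = 4502 kg/m³
  borosilicate glass: M = 3.49×10⁻³
  GFRP laminate: M = 3.08×10⁻³
  titanium alloy: M = 2.28×10⁻³
  maraging steel: M = 1.76×10⁻³
  polycarbonate: M = 1.26×10⁻³
  tungsten: M = 1.04×10⁻³
Borosilicate glass has the largest M.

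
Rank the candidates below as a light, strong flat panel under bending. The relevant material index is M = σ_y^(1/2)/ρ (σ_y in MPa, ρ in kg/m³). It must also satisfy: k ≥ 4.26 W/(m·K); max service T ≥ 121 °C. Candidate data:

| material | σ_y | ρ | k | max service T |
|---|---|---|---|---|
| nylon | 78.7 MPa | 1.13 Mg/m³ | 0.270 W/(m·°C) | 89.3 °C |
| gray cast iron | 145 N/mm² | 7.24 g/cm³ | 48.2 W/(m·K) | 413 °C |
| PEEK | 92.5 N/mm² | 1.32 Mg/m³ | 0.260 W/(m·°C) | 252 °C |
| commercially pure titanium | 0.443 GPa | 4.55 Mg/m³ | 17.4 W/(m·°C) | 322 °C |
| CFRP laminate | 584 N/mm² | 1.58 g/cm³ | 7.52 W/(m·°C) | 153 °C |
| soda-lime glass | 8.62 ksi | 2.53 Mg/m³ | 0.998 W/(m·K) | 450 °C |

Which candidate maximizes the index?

CFRP laminate

Screen on constraints: k ≥ 4.26 W/(m·K); max service T ≥ 121 °C. Survivors: gray cast iron, commercially pure titanium, CFRP laminate.
Convert each candidate to consistent units, then evaluate M:
  gray cast iron: σ_y = 145.0 MPa, ρ = 7240 kg/m³
  commercially pure titanium: σ_y = 443.0 MPa, ρ = 4550 kg/m³
  CFRP laminate: σ_y = 584.0 MPa, ρ = 1580 kg/m³
  CFRP laminate: M = 15.3×10⁻³
  commercially pure titanium: M = 4.63×10⁻³
  gray cast iron: M = 1.66×10⁻³
Highest index: CFRP laminate.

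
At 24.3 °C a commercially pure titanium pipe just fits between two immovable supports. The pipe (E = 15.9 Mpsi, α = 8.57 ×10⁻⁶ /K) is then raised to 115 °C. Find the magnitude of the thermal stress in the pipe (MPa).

E = 15.9 Mpsi = 109.6 GPa.
ΔT = 90.70 K. Constrained thermal stress σ = E·α·ΔT = 109.6×10³ MPa × 8.57×10⁻⁶ × 90.70 = 85.2 MPa (compressive).

85.2 MPa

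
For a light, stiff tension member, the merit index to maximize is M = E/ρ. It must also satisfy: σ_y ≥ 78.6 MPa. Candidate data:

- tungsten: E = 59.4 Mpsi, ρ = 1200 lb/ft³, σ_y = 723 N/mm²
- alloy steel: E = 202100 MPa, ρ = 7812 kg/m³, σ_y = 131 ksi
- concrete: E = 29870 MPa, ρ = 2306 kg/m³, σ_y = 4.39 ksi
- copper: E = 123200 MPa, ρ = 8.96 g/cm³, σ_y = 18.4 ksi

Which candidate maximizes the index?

alloy steel

Screen on constraints: σ_y ≥ 78.6 MPa. Survivors: tungsten, alloy steel, copper.
Convert each candidate to consistent units, then evaluate M:
  tungsten: E = 409.5 GPa, ρ = 19220 kg/m³
  alloy steel: E = 202.1 GPa, ρ = 7812 kg/m³
  copper: E = 123.2 GPa, ρ = 8960 kg/m³
  alloy steel: M = 25.9 MN·m/kg
  tungsten: M = 21.3 MN·m/kg
  copper: M = 13.8 MN·m/kg
The maximum is for alloy steel.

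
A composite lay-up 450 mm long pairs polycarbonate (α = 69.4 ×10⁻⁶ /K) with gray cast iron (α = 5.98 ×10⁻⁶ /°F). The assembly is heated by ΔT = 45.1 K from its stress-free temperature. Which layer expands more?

gray cast iron: α = 5.98×10⁻⁶/°F × 9/5 = 10.8×10⁻⁶/K.
α(polycarbonate) = 69.4×10⁻⁶/K vs α(gray cast iron) = 10.8×10⁻⁶/K.
Higher α expands more for the same ΔT: polycarbonate.

polycarbonate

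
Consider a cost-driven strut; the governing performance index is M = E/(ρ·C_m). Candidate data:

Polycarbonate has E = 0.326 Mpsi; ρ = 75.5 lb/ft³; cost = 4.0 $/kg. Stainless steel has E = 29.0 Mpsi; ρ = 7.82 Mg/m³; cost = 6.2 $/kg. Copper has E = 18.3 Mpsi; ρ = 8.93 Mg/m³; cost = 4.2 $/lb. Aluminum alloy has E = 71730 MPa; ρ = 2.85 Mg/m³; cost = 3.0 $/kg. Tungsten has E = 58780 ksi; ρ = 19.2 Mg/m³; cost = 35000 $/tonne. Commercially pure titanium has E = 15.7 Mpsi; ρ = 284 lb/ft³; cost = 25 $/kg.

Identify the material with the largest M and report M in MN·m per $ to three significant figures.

aluminum alloy, M = 8.39 MN·m per $

Putting every candidate on a common basis:
  polycarbonate: E = 2.248 GPa, ρ = 1209 kg/m³, cost = 4.000 $/kg
  stainless steel: E = 199.9 GPa, ρ = 7820 kg/m³, cost = 6.200 $/kg
  copper: E = 126.2 GPa, ρ = 8930 kg/m³, cost = 9.259 $/kg
  aluminum alloy: E = 71.73 GPa, ρ = 2850 kg/m³, cost = 3.000 $/kg
  tungsten: E = 405.3 GPa, ρ = 19200 kg/m³, cost = 35.00 $/kg
  commercially pure titanium: E = 108.2 GPa, ρ = 4549 kg/m³, cost = 25.00 $/kg
  aluminum alloy: M = 8.39 MN·m per $
  stainless steel: M = 4.12 MN·m per $
  copper: M = 1.53 MN·m per $
  commercially pure titanium: M = 0.952 MN·m per $
  tungsten: M = 0.603 MN·m per $
  polycarbonate: M = 0.465 MN·m per $
Highest index: aluminum alloy.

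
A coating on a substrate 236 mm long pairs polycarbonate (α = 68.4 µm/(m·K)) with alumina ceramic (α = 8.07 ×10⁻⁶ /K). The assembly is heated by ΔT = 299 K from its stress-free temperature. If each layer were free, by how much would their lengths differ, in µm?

Δα = |68.4 − 8.07|×10⁻⁶/K = 60.3×10⁻⁶/K.
ΔL_mismatch = Δα·L·ΔT = 60.3×10⁻⁶ × 236.0 mm × 299.0 K = 4260 µm.

4260 µm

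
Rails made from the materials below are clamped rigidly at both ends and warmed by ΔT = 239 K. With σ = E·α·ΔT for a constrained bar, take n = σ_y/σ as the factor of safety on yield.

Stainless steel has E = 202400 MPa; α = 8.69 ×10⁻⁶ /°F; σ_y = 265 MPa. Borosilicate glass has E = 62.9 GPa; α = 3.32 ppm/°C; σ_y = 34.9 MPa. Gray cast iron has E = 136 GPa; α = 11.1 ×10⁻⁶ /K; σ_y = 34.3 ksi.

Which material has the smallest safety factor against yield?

Per material, after unit conversion:
  stainless steel: E = 202.4, α = 15.6, σ_y = 265.0 → σ = 757 MPa, n = 0.350
  borosilicate glass: E = 62.90, α = 3.32, σ_y = 34.90 → σ = 49.9 MPa, n = 0.699
  gray cast iron: E = 136.0, α = 11.1, σ_y = 236.5 → σ = 361 MPa, n = 0.655
The minimum is stainless steel at n = 0.350.

stainless steel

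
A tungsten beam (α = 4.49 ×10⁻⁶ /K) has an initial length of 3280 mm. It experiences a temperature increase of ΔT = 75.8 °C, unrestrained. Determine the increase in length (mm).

ΔL = α·L₀·ΔT = 4.49×10⁻⁶ × 3280 mm × 75.80 K = 1.12 mm.

1.12 mm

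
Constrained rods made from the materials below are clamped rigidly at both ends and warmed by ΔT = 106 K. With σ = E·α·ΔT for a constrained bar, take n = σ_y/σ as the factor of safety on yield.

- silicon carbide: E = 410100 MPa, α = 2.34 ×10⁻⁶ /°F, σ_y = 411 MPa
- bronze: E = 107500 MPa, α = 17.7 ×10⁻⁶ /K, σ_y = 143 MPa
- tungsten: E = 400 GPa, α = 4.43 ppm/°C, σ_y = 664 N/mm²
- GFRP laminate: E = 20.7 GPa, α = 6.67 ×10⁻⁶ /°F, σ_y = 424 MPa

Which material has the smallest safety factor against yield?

Per material, after unit conversion:
  silicon carbide: E = 410.1, α = 4.21, σ_y = 411.0 → σ = 183 MPa, n = 2.24
  bronze: E = 107.5, α = 17.7, σ_y = 143.0 → σ = 202 MPa, n = 0.709
  tungsten: E = 400.0, α = 4.43, σ_y = 664.0 → σ = 188 MPa, n = 3.54
  GFRP laminate: E = 20.70, α = 12.0, σ_y = 424.0 → σ = 26.3 MPa, n = 16.1
Bronze has the lowest safety factor, n = 0.709.

bronze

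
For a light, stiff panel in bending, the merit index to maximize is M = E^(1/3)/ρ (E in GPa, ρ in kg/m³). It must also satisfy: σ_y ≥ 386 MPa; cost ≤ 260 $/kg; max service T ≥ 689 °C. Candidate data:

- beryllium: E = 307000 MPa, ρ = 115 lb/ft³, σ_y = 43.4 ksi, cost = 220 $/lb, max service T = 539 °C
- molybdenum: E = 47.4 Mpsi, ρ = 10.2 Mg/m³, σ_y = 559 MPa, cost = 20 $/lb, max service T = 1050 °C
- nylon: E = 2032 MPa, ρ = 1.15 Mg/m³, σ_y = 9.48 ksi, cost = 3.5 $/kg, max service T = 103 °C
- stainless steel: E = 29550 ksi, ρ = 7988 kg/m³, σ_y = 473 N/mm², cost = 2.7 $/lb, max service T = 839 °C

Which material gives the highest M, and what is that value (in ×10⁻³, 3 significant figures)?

stainless steel, M = 0.737×10⁻³

Screen on constraints: σ_y ≥ 386 MPa; cost ≤ 260 $/kg; max service T ≥ 689 °C. Survivors: molybdenum, stainless steel.
In SI units:
  molybdenum: E = 326.8 GPa, ρ = 10200 kg/m³
  stainless steel: E = 203.7 GPa, ρ = 7988 kg/m³
  stainless steel: M = 0.737×10⁻³
  molybdenum: M = 0.675×10⁻³
Stainless steel has the largest M.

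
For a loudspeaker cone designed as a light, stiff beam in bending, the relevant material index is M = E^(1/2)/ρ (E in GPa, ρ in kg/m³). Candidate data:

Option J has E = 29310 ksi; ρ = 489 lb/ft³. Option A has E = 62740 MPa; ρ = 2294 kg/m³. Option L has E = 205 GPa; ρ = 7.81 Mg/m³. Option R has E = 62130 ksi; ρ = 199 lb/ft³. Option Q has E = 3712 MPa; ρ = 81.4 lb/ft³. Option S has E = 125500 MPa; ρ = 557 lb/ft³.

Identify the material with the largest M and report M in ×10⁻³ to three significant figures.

option R, M = 6.49×10⁻³

After converting to SI:
  option J: E = 202.1 GPa, ρ = 7833 kg/m³
  option A: E = 62.74 GPa, ρ = 2294 kg/m³
  option L: E = 205.0 GPa, ρ = 7810 kg/m³
  option R: E = 428.4 GPa, ρ = 3188 kg/m³
  option Q: E = 3.712 GPa, ρ = 1304 kg/m³
  option S: E = 125.5 GPa, ρ = 8922 kg/m³
  option R: M = 6.49×10⁻³
  option A: M = 3.45×10⁻³
  option L: M = 1.83×10⁻³
  option J: M = 1.81×10⁻³
  option Q: M = 1.48×10⁻³
  option S: M = 1.26×10⁻³
Highest index: option R.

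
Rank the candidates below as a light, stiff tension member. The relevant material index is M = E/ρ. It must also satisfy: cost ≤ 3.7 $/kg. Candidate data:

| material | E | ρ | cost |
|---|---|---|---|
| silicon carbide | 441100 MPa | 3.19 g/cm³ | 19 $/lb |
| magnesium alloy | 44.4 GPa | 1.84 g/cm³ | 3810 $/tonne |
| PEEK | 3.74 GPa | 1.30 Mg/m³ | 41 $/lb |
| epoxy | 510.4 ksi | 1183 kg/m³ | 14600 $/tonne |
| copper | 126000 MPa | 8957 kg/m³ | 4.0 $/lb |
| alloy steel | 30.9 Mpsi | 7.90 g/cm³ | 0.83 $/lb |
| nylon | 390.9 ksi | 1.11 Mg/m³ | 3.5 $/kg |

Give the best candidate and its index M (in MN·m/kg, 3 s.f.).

alloy steel, M = 27.0 MN·m/kg

Screen on constraints: cost ≤ 3.7 $/kg. Survivors: alloy steel, nylon.
In SI units:
  alloy steel: E = 213.0 GPa, ρ = 7900 kg/m³
  nylon: E = 2.695 GPa, ρ = 1110 kg/m³
  alloy steel: M = 27.0 MN·m/kg
  nylon: M = 2.43 MN·m/kg
The maximum is for alloy steel.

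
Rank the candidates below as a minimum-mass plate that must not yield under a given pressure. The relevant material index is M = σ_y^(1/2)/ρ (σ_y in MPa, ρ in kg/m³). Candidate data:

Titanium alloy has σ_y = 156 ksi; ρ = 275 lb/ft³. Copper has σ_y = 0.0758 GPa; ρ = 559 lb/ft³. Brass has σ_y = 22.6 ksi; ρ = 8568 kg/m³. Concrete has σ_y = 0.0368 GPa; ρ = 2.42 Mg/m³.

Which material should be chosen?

titanium alloy

After converting to SI:
  titanium alloy: σ_y = 1076 MPa, ρ = 4405 kg/m³
  copper: σ_y = 75.80 MPa, ρ = 8954 kg/m³
  brass: σ_y = 155.8 MPa, ρ = 8568 kg/m³
  concrete: σ_y = 36.80 MPa, ρ = 2420 kg/m³
  titanium alloy: M = 7.45×10⁻³
  concrete: M = 2.51×10⁻³
  brass: M = 1.46×10⁻³
  copper: M = 0.972×10⁻³
The maximum is for titanium alloy.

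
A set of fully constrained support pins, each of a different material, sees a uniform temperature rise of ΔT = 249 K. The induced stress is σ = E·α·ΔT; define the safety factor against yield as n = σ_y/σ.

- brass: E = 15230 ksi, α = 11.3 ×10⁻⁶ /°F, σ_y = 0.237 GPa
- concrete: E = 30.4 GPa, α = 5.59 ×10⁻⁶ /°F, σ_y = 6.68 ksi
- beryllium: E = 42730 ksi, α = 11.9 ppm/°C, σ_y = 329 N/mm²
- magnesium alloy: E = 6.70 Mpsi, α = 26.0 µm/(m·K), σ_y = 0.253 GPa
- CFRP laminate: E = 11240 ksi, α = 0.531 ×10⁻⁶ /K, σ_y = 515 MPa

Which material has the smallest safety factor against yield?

Per material, after unit conversion:
  brass: E = 105.0, α = 20.3, σ_y = 237.0 → σ = 532 MPa, n = 0.446
  concrete: E = 30.40, α = 10.1, σ_y = 46.06 → σ = 76.2 MPa, n = 0.605
  beryllium: E = 294.6, α = 11.9, σ_y = 329.0 → σ = 873 MPa, n = 0.377
  magnesium alloy: E = 46.19, α = 26.0, σ_y = 253.0 → σ = 299 MPa, n = 0.846
  CFRP laminate: E = 77.50, α = 0.531, σ_y = 515.0 → σ = 10.2 MPa, n = 50.3
The minimum is beryllium at n = 0.377.

beryllium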